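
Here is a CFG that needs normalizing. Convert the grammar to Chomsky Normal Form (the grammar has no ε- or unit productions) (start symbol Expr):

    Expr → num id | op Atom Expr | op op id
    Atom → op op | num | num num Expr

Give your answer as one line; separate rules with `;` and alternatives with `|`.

Expr → X1 X2 | X3 Y1 | X3 Y2; Atom → X3 X3 | num | X1 Y3; X1 → num; X2 → id; X3 → op; Y1 → Atom Expr; Y2 → X3 X2; Y3 → X1 Expr

Introduce a nonterminal for each terminal appearing in a rule of length ≥ 2: X1 → num, X2 → id, X3 → op.
Binarize each right-hand side of length ≥ 3 by chaining fresh nonterminals (Y1, Y2, …): affected rules were Expr → X3 Atom Expr; Expr → X3 X3 X2; Atom → X1 X1 Expr.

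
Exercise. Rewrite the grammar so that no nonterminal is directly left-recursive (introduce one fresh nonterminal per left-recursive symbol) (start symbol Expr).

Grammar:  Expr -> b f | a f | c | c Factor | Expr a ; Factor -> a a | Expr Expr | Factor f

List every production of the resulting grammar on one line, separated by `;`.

Expr -> b f Expr1 | a f Expr1 | c Expr1 | c Factor Expr1; Factor -> a a Factor1 | Expr Expr Factor1; Expr1 -> a Expr1 | ε; Factor1 -> f Factor1 | ε

Left recursion appears on Expr, Factor.
For Expr: α = {a}, β = {b f, a f, c, c Factor}. Rewrite as Expr → β Expr1 and Expr1 → α Expr1 | ε.
For Factor: α = {f}, β = {a a, Expr Expr}. Rewrite as Factor → β Factor1 and Factor1 → α Factor1 | ε.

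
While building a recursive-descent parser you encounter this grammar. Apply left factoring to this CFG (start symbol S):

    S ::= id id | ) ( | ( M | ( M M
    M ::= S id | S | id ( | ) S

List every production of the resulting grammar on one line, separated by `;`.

S ::= id id | ) ( | ( M S'; M ::= id ( | ) S | S M'; S' ::= ε | M; M' ::= id | ε

S has alternatives sharing prefix '( M': factor to S → ( M S' with S' → ε | M.
M has alternatives sharing prefix 'S': factor to M → S M' with M' → id | ε.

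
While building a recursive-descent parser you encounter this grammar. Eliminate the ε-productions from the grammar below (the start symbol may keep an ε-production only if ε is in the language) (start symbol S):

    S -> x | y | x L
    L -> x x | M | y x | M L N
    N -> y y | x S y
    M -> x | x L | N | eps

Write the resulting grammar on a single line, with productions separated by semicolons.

Nullable nonterminals: {L, M}.
ε ∉ L(G), so no ε-production is kept.
Expand every rule over subsets of its nullable positions: L → M L N gives M L N | M N | L N | N.

S -> x | y | x L; L -> x x | M | y x | M L N | M N | L N | N; N -> y y | x S y; M -> x | x L | N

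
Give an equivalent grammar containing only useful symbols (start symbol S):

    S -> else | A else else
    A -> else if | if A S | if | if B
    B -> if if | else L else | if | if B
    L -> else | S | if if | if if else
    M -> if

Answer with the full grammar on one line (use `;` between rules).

Generating nonterminals: {A, B, L, M, S}.
Reachable from S after that: {A, B, L, S}.
Removed useless symbols: {M} and every production mentioning them.

S -> else | A else else; A -> else if | if A S | if | if B; B -> if if | else L else | if | if B; L -> else | S | if if | if if else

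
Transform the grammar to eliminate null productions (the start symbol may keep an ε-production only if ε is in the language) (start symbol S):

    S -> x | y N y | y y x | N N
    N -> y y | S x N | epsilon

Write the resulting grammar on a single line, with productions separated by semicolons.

Nullable set = {N, S}.
ε ∈ L(G) since S is nullable, so keep S → ε.
Expand every rule over subsets of its nullable positions: S → y N y gives y N y | y y. S → N N gives N N | N. N → S x N gives S x N | S x | x N | x.

S -> x | y N y | y y | y y x | N N | N | ε; N -> y y | S x N | S x | x N | x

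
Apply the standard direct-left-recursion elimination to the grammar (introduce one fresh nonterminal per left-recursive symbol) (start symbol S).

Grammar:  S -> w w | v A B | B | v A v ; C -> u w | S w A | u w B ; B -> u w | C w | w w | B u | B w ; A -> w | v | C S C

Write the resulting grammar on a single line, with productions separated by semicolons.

S -> w w | v A B | B | v A v; C -> u w | S w A | u w B; B -> u w B' | C w B' | w w B'; A -> w | v | C S C; B' -> u B' | w B' | ε

Left recursion appears on B.
For B: α = {u, w}, β = {u w, C w, w w}. Rewrite as B → β B' and B' → α B' | ε.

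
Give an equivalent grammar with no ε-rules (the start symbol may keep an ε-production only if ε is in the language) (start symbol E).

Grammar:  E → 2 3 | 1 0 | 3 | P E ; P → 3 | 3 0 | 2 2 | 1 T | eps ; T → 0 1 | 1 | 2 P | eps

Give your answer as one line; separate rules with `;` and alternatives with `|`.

Nullable set = {P, T}.
ε ∉ L(G), so no ε-production is kept.
For each production, add variants omitting each subset of nullable occurrences: P → 1 T gives 1 T | 1. T → 2 P gives 2 P | 2.

E → 2 3 | 1 0 | 3 | P E; P → 3 | 3 0 | 2 2 | 1 T | 1; T → 0 1 | 1 | 2 P | 2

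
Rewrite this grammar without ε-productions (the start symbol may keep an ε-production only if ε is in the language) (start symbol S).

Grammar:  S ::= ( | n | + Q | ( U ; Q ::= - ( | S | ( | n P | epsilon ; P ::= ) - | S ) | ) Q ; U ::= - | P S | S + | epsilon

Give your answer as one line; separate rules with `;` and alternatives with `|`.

Nullable set = {Q, U}.
ε ∉ L(G), so no ε-production is kept.
Expand every rule over subsets of its nullable positions: S → + Q gives + Q | +. P → ) Q gives ) Q | ).

S ::= ( | n | + Q | + | ( U; Q ::= - ( | S | ( | n P; P ::= ) - | S ) | ) Q | ); U ::= - | P S | S +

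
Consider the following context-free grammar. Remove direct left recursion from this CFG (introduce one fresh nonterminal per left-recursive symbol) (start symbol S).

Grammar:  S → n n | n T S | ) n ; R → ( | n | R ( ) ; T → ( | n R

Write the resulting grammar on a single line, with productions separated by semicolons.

S → n n | n T S | ) n; R → ( R' | n R'; T → ( | n R; R' → ( ) R' | eps

R is directly left-recursive.
For R: α = {( )}, β = {(, n}. Rewrite as R → β R' and R' → α R' | ε.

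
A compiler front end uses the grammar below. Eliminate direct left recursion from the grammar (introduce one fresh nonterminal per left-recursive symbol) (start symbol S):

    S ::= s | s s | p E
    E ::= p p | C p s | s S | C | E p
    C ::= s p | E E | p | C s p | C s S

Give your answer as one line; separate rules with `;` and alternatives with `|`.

Left recursion appears on E, C.
For E: α = {p}, β = {p p, C p s, s S, C}. Rewrite as E → β E' and E' → α E' | ε.
For C: α = {s p, s S}, β = {s p, E E, p}. Rewrite as C → β C' and C' → α C' | ε.

S ::= s | s s | p E; E ::= p p E' | C p s E' | s S E' | C E'; C ::= s p C' | E E C' | p C'; E' ::= p E' | ε; C' ::= s p C' | s S C' | ε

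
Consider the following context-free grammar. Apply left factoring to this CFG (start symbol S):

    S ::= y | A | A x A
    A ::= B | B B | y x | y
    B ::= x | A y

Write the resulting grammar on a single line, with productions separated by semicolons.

S has alternatives sharing prefix 'A': factor to S → A S' with S' → ε | x A.
A has alternatives sharing prefix 'B': factor to A → B A' with A' → ε | B.
A has alternatives sharing prefix 'y': factor to A → y A'' with A'' → x | ε.

S ::= y | A S'; A ::= B A' | y A''; B ::= x | A y; S' ::= ε | x A; A' ::= ε | B; A'' ::= x | ε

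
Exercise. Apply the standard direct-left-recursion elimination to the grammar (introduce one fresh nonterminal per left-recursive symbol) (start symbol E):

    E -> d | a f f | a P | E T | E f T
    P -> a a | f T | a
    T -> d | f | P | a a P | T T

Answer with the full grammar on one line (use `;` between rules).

E -> d E' | a f f E' | a P E'; P -> a a | f T | a; T -> d T' | f T' | P T' | a a P T'; E' -> T E' | f T E' | ε; T' -> T T' | ε

Directly left-recursive nonterminals: E, T.
For E: α = {T, f T}, β = {d, a f f, a P}. Rewrite as E → β E' and E' → α E' | ε.
For T: α = {T}, β = {d, f, P, a a P}. Rewrite as T → β T' and T' → α T' | ε.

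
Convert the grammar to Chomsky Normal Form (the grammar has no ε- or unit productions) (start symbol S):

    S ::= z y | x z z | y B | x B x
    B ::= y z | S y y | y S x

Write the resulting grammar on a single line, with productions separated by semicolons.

S ::= X1 X2 | X3 Y1 | X2 B | X3 Y2; B ::= X2 X1 | S Y3 | X2 Y4; X1 ::= z; X2 ::= y; X3 ::= x; Y1 ::= X1 X1; Y2 ::= B X3; Y3 ::= X2 X2; Y4 ::= S X3

Introduce a nonterminal for each terminal appearing in a rule of length ≥ 2: X1 → z, X2 → y, X3 → x.
Binarize each right-hand side of length ≥ 3 by chaining fresh nonterminals (Y1, Y2, …): affected rules were S → X3 X1 X1; S → X3 B X3; B → S X2 X2; B → X2 S X3.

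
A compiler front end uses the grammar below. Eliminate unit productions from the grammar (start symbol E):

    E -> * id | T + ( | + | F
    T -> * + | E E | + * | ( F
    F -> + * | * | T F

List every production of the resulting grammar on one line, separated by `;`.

E -> * id | T + ( | + | + * | * | T F; T -> * + | E E | + * | ( F; F -> + * | * | T F

Unit pairs: E ⇒* {F}.
For every A with A ⇒* B via unit rules, add B's non-unit alternatives to A; then delete every rule of the form X → Y.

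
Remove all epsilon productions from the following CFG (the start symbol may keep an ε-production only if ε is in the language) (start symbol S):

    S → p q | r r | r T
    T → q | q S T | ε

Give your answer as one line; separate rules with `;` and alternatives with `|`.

S → p q | r r | r T | r; T → q | q S T | q S

Nullable set = {T}.
ε ∉ L(G), so no ε-production is kept.
Add the nullable-subset variants: S → r T gives r T | r. T → q S T gives q S T | q S.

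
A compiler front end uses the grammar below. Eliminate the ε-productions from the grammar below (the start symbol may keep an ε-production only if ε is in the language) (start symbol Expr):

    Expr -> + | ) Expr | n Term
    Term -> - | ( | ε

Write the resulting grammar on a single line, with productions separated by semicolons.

Expr -> + | ) Expr | n Term | n; Term -> - | (

Nullable set = {Term}.
ε ∉ L(G), so no ε-production is kept.
Add the nullable-subset variants: Expr → n Term gives n Term | n.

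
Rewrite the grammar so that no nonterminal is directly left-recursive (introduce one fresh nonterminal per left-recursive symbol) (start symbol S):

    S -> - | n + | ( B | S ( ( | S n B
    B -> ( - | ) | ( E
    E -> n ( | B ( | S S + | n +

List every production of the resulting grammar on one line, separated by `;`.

Left recursion appears on S.
For S: α = {( (, n B}, β = {-, n +, ( B}. Rewrite as S → β S' and S' → α S' | ε.

S -> - S' | n + S' | ( B S'; B -> ( - | ) | ( E; E -> n ( | B ( | S S + | n +; S' -> ( ( S' | n B S' | ε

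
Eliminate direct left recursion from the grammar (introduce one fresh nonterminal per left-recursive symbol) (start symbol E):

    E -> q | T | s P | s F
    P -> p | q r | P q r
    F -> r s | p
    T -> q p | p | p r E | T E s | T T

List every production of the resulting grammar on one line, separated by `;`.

E -> q | T | s P | s F; P -> p P' | q r P'; F -> r s | p; T -> q p T' | p T' | p r E T'; P' -> q r P' | ε; T' -> E s T' | T T' | ε

P, T are directly left-recursive.
For P: α = {q r}, β = {p, q r}. Rewrite as P → β P' and P' → α P' | ε.
For T: α = {E s, T}, β = {q p, p, p r E}. Rewrite as T → β T' and T' → α T' | ε.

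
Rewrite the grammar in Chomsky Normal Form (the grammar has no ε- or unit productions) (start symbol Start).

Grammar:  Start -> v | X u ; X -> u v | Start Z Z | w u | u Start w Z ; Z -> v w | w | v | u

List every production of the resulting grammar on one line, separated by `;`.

Start -> v | X X1; X -> X1 X2 | Start Y1 | X3 X1 | X1 Y2; Z -> X2 X3 | w | v | u; X1 -> u; X2 -> v; X3 -> w; Y1 -> Z Z; Y2 -> Start Y3; Y3 -> X3 Z

Introduce a nonterminal for each terminal appearing in a rule of length ≥ 2: X1 → u, X2 → v, X3 → w.
Binarize each right-hand side of length ≥ 3 by chaining fresh nonterminals (Y1, Y2, …): affected rules were X → Start Z Z; X → X1 Start X3 Z.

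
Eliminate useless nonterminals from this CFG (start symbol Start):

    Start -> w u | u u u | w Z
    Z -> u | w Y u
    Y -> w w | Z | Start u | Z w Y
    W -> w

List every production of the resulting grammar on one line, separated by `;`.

Generating nonterminals: {Start, W, Y, Z}.
Reachable from Start after that: {Start, Y, Z}.
Removed useless symbols: {W} and every production mentioning them.

Start -> w u | u u u | w Z; Z -> u | w Y u; Y -> w w | Z | Start u | Z w Y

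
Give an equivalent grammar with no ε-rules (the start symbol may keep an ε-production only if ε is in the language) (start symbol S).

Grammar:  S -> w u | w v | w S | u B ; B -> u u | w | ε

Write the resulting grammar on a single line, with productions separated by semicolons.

The nullable symbols are {B}.
ε ∉ L(G), so no ε-production is kept.
Add the nullable-subset variants: S → u B gives u B | u.

S -> w u | w v | w S | u B | u; B -> u u | w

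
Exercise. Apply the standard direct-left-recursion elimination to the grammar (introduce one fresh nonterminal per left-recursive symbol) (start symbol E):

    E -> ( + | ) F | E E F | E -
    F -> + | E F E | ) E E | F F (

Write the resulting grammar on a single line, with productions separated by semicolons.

Directly left-recursive nonterminals: E, F.
For E: α = {E F, -}, β = {( +, ) F}. Rewrite as E → β E' and E' → α E' | ε.
For F: α = {F (}, β = {+, E F E, ) E E}. Rewrite as F → β F' and F' → α F' | ε.

E -> ( + E' | ) F E'; F -> + F' | E F E F' | ) E E F'; E' -> E F E' | - E' | ε; F' -> F ( F' | ε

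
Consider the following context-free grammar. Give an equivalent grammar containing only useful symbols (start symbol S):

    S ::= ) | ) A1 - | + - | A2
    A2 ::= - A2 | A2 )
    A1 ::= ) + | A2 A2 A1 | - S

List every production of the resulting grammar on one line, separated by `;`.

Generating nonterminals: {A1, S}.
Reachable from S after that: {A1, S}.
Removed useless symbols: {A2} and every production mentioning them.

S ::= ) | ) A1 - | + -; A1 ::= ) + | - S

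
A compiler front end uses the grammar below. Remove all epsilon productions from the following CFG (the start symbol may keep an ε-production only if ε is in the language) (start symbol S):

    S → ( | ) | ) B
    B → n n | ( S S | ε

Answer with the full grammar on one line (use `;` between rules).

Nullable nonterminals: {B}.
ε ∉ L(G), so no ε-production is kept.

S → ( | ) | ) B; B → n n | ( S S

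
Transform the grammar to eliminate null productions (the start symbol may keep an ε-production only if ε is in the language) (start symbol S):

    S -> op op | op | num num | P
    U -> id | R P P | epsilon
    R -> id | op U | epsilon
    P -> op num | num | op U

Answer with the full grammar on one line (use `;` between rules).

S -> op op | op | num num | P; U -> id | R P P | P P; R -> id | op U | op; P -> op num | num | op U | op

The nullable symbols are {R, U}.
ε ∉ L(G), so no ε-production is kept.
For each production, add variants omitting each subset of nullable occurrences: U → R P P gives R P P | P P. R → op U gives op U | op. P → op U gives op U | op.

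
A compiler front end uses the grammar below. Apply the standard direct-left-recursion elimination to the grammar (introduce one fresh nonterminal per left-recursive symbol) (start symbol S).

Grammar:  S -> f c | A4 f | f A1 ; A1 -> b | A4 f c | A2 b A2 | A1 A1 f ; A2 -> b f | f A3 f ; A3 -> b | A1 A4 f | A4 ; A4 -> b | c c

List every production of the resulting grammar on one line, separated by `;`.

S -> f c | A4 f | f A1; A1 -> b A1' | A4 f c A1' | A2 b A2 A1'; A2 -> b f | f A3 f; A3 -> b | A1 A4 f | A4; A4 -> b | c c; A1' -> A1 f A1' | ε

A1 is directly left-recursive.
For A1: α = {A1 f}, β = {b, A4 f c, A2 b A2}. Rewrite as A1 → β A1' and A1' → α A1' | ε.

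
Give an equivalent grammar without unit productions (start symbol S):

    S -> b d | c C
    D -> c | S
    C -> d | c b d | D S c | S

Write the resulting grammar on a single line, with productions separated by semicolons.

Unit pairs: C ⇒* {S}; D ⇒* {S}.
For each unit pair (A, B), copy every non-unit production of B to A, then drop all unit productions.

S -> b d | c C; D -> b d | c C | c; C -> d | c b d | D S c | b d | c C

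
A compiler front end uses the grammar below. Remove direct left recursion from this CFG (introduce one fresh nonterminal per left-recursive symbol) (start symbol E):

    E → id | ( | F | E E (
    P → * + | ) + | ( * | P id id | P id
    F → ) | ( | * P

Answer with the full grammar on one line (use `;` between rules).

E → id E' | ( E' | F E'; P → * + P' | ) + P' | ( * P'; F → ) | ( | * P; E' → E ( E' | ε; P' → id id P' | id P' | ε

Left recursion appears on E, P.
For E: α = {E (}, β = {id, (, F}. Rewrite as E → β E' and E' → α E' | ε.
For P: α = {id id, id}, β = {* +, ) +, ( *}. Rewrite as P → β P' and P' → α P' | ε.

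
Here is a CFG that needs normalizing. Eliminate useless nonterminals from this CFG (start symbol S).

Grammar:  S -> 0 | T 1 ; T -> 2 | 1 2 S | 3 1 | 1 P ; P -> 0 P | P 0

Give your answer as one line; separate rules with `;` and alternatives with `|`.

Generating nonterminals: {S, T}.
Reachable from S after that: {S, T}.
Removed useless symbols: {P} and every production mentioning them.

S -> 0 | T 1; T -> 2 | 1 2 S | 3 1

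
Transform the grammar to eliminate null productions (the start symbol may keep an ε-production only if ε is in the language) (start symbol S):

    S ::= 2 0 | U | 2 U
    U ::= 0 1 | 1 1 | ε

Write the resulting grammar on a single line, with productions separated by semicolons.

Nullable nonterminals: {S, U}.
ε ∈ L(G) since S is nullable, so keep S → ε.
Expand every rule over subsets of its nullable positions: S → 2 U gives 2 U | 2.

S ::= 2 0 | U | 2 U | 2 | ε; U ::= 0 1 | 1 1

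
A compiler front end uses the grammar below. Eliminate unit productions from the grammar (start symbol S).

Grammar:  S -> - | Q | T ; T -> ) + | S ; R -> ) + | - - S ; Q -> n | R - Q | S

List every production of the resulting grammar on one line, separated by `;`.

Unit pairs: Q ⇒* {S, T}; S ⇒* {Q, T}; T ⇒* {Q, S}.
For every A with A ⇒* B via unit rules, add B's non-unit alternatives to A; then delete every rule of the form X → Y.

S -> - | n | R - Q | ) +; T -> - | n | R - Q | ) +; R -> ) + | - - S; Q -> - | n | R - Q | ) +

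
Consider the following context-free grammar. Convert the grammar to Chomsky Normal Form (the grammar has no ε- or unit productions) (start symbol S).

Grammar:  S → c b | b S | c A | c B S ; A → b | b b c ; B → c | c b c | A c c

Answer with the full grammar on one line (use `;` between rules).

Introduce a nonterminal for each terminal appearing in a rule of length ≥ 2: X1 → c, X2 → b.
Binarize each right-hand side of length ≥ 3 by chaining fresh nonterminals (Y1, Y2, …): affected rules were S → X1 B S; A → X2 X2 X1; B → X1 X2 X1; B → A X1 X1.

S → X1 X2 | X2 S | X1 A | X1 Y1; A → b | X2 Y2; B → c | X1 Y3 | A Y4; X1 → c; X2 → b; Y1 → B S; Y2 → X2 X1; Y3 → X2 X1; Y4 → X1 X1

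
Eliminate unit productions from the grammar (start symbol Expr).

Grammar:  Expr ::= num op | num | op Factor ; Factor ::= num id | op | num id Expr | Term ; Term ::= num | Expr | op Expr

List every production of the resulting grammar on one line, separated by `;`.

Expr ::= num op | num | op Factor; Factor ::= num | op Expr | num id | op | num id Expr | num op | op Factor; Term ::= num | op Expr | num op | op Factor

Unit pairs: Factor ⇒* {Expr, Term}; Term ⇒* {Expr}.
For each unit pair (A, B), copy every non-unit production of B to A, then drop all unit productions.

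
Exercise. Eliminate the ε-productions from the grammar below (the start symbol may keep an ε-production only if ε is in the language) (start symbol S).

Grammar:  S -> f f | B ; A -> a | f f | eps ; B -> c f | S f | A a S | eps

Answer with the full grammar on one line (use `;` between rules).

S -> f f | B | eps; A -> a | f f; B -> c f | S f | f | A a S | A a | a S | a

Nullable nonterminals: {A, B, S}.
ε ∈ L(G) since S is nullable, so keep S → ε.
Add the nullable-subset variants: B → S f gives S f | f. B → A a S gives A a S | A a | a S | a.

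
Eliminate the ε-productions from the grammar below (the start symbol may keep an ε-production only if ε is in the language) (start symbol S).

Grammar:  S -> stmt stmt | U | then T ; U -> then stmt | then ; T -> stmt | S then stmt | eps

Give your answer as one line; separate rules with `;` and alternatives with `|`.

The nullable symbols are {T}.
ε ∉ L(G), so no ε-production is kept.
Add the nullable-subset variants: S → then T gives then T | then.

S -> stmt stmt | U | then T | then; U -> then stmt | then; T -> stmt | S then stmt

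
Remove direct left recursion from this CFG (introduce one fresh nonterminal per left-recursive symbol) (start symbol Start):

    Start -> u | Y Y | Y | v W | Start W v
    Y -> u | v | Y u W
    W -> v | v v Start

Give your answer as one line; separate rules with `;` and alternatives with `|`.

Start -> u Start1 | Y Y Start1 | Y Start1 | v W Start1; Y -> u Y1 | v Y1; W -> v | v v Start; Start1 -> W v Start1 | eps; Y1 -> u W Y1 | eps

Left recursion appears on Start, Y.
For Start: α = {W v}, β = {u, Y Y, Y, v W}. Rewrite as Start → β Start1 and Start1 → α Start1 | ε.
For Y: α = {u W}, β = {u, v}. Rewrite as Y → β Y1 and Y1 → α Y1 | ε.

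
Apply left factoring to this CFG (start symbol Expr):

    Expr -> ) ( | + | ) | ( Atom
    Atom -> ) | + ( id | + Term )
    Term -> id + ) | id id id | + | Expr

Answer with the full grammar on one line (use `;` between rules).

Expr -> + | ( Atom | ) Expr1; Atom -> ) | + Atom1; Term -> + | Expr | id Term1; Expr1 -> ( | ε; Atom1 -> ( id | Term ); Term1 -> + ) | id id

Expr has alternatives sharing prefix ')': factor to Expr → ) Expr1 with Expr1 → ( | ε.
Atom has alternatives sharing prefix '+': factor to Atom → + Atom1 with Atom1 → ( id | Term ).
Term has alternatives sharing prefix 'id': factor to Term → id Term1 with Term1 → + ) | id id.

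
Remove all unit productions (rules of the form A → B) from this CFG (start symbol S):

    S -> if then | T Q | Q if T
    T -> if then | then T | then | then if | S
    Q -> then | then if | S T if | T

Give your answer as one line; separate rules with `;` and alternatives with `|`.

S -> if then | T Q | Q if T; T -> if then | T Q | Q if T | then T | then | then if; Q -> if then | T Q | Q if T | then | then if | S T if | then T

Unit pairs: Q ⇒* {S, T}; T ⇒* {S}.
For every A with A ⇒* B via unit rules, add B's non-unit alternatives to A; then delete every rule of the form X → Y.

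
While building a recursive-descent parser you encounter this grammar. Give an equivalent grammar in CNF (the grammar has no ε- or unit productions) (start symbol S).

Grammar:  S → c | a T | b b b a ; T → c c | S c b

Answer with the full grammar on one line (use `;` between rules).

Introduce a nonterminal for each terminal appearing in a rule of length ≥ 2: X1 → a, X2 → b, X3 → c.
Binarize each right-hand side of length ≥ 3 by chaining fresh nonterminals (Y1, Y2, …): affected rules were S → X2 X2 X2 X1; T → S X3 X2.

S → c | X1 T | X2 Y1; T → X3 X3 | S Y3; X1 → a; X2 → b; X3 → c; Y1 → X2 Y2; Y2 → X2 X1; Y3 → X3 X2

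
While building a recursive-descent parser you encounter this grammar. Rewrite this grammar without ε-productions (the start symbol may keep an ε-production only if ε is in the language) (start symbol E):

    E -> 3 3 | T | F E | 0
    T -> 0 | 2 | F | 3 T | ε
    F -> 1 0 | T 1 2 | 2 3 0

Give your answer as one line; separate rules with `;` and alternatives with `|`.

E -> 3 3 | T | F E | F | 0 | ε; T -> 0 | 2 | F | 3 T | 3; F -> 1 0 | T 1 2 | 1 2 | 2 3 0

Nullable set = {E, T}.
ε ∈ L(G) since E is nullable, so keep E → ε.
Expand every rule over subsets of its nullable positions: E → F E gives F E | F. T → 3 T gives 3 T | 3. F → T 1 2 gives T 1 2 | 1 2.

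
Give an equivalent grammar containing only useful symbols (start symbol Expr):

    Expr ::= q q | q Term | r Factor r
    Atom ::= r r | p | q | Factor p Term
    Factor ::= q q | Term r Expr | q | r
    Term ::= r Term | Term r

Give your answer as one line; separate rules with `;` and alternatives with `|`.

Generating nonterminals: {Atom, Expr, Factor}.
Reachable from Expr after that: {Expr, Factor}.
Removed useless symbols: {Atom, Term} and every production mentioning them.

Expr ::= q q | r Factor r; Factor ::= q q | q | r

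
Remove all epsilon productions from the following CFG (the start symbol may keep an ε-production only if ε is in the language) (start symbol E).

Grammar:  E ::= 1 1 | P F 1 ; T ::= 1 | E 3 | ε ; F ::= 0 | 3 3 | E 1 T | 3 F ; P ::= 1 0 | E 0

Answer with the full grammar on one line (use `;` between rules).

Nullable nonterminals: {T}.
ε ∉ L(G), so no ε-production is kept.
Add the nullable-subset variants: F → E 1 T gives E 1 T | E 1.

E ::= 1 1 | P F 1; T ::= 1 | E 3; F ::= 0 | 3 3 | E 1 T | E 1 | 3 F; P ::= 1 0 | E 0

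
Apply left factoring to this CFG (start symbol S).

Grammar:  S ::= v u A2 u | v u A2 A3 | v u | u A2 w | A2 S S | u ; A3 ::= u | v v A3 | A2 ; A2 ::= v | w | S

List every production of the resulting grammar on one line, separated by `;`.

S ::= A2 S S | v u S' | u S''; A3 ::= u | v v A3 | A2; A2 ::= v | w | S; S' ::= ε | A2 S'''; S'' ::= A2 w | ε; S''' ::= u | A3

S has alternatives sharing prefix 'v u': factor to S → v u S' with S' → A2 u | A2 A3 | ε.
S has alternatives sharing prefix 'u': factor to S → u S'' with S'' → A2 w | ε.
S' has alternatives sharing prefix 'A2': factor to S' → A2 S''' with S''' → u | A3.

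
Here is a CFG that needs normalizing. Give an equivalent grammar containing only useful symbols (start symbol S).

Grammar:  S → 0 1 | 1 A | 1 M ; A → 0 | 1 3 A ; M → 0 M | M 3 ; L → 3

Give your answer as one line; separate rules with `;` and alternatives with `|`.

Generating nonterminals: {A, L, S}.
Reachable from S after that: {A, S}.
Removed useless symbols: {L, M} and every production mentioning them.

S → 0 1 | 1 A; A → 0 | 1 3 A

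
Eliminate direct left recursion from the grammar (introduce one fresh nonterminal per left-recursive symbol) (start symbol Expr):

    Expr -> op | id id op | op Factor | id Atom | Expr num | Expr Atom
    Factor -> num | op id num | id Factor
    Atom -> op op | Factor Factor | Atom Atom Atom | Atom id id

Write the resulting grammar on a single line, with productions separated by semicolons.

Expr -> op Expr1 | id id op Expr1 | op Factor Expr1 | id Atom Expr1; Factor -> num | op id num | id Factor; Atom -> op op Atom1 | Factor Factor Atom1; Expr1 -> num Expr1 | Atom Expr1 | ε; Atom1 -> Atom Atom Atom1 | id id Atom1 | ε

Left recursion appears on Expr, Atom.
For Expr: α = {num, Atom}, β = {op, id id op, op Factor, id Atom}. Rewrite as Expr → β Expr1 and Expr1 → α Expr1 | ε.
For Atom: α = {Atom Atom, id id}, β = {op op, Factor Factor}. Rewrite as Atom → β Atom1 and Atom1 → α Atom1 | ε.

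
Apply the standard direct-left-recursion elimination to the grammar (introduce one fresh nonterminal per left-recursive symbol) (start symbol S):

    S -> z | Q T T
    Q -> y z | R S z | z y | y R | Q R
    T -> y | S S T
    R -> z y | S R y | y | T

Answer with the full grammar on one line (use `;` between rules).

Directly left-recursive nonterminal: Q.
For Q: α = {R}, β = {y z, R S z, z y, y R}. Rewrite as Q → β Q' and Q' → α Q' | ε.

S -> z | Q T T; Q -> y z Q' | R S z Q' | z y Q' | y R Q'; T -> y | S S T; R -> z y | S R y | y | T; Q' -> R Q' | ε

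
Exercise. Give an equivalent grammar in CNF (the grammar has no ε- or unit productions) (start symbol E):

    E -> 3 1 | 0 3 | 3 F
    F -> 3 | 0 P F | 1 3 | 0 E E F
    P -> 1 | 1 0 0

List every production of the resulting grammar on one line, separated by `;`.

E -> X1 X2 | X3 X1 | X1 F; F -> 3 | X3 Y1 | X2 X1 | X3 Y2; P -> 1 | X2 Y4; X1 -> 3; X2 -> 1; X3 -> 0; Y1 -> P F; Y2 -> E Y3; Y3 -> E F; Y4 -> X3 X3

Introduce a nonterminal for each terminal appearing in a rule of length ≥ 2: X1 → 3, X2 → 1, X3 → 0.
Binarize each right-hand side of length ≥ 3 by chaining fresh nonterminals (Y1, Y2, …): affected rules were F → X3 P F; F → X3 E E F; P → X2 X3 X3.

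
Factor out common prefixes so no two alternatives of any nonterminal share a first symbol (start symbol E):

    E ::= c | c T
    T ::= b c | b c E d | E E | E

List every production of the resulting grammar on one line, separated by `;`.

E ::= c E'; T ::= b c T' | E T''; E' ::= ε | T; T' ::= ε | E d; T'' ::= E | ε

E has alternatives sharing prefix 'c': factor to E → c E' with E' → ε | T.
T has alternatives sharing prefix 'b c': factor to T → b c T' with T' → ε | E d.
T has alternatives sharing prefix 'E': factor to T → E T'' with T'' → E | ε.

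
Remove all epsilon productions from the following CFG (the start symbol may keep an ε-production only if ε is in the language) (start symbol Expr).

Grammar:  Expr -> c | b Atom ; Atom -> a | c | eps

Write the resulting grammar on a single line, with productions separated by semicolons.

The nullable symbols are {Atom}.
ε ∉ L(G), so no ε-production is kept.
Add the nullable-subset variants: Expr → b Atom gives b Atom | b.

Expr -> c | b Atom | b; Atom -> a | c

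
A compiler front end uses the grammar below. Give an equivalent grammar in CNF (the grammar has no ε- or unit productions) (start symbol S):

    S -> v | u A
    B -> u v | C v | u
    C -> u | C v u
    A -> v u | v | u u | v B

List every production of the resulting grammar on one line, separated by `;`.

S -> v | X1 A; B -> X1 X2 | C X2 | u; C -> u | C Y1; A -> X2 X1 | v | X1 X1 | X2 B; X1 -> u; X2 -> v; Y1 -> X2 X1

Introduce a nonterminal for each terminal appearing in a rule of length ≥ 2: X1 → u, X2 → v.
Binarize each right-hand side of length ≥ 3 by chaining fresh nonterminals (Y1, Y2, …): affected rules were C → C X2 X1.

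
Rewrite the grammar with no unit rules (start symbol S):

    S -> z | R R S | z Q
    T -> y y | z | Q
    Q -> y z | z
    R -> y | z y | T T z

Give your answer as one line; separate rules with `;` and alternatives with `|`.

S -> z | R R S | z Q; T -> y z | z | y y; Q -> y z | z; R -> y | z y | T T z

Unit pairs: T ⇒* {Q}.
For each unit pair (A, B), copy every non-unit production of B to A, then drop all unit productions.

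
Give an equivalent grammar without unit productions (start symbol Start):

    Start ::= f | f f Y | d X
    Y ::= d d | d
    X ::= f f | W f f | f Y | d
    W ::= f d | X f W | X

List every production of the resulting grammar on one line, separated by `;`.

Start ::= f | f f Y | d X; Y ::= d d | d; X ::= f f | W f f | f Y | d; W ::= f f | W f f | f Y | d | f d | X f W

Unit pairs: W ⇒* {X}.
Replace each nonterminal's rules with the union of the non-unit rules of every nonterminal it unit-derives.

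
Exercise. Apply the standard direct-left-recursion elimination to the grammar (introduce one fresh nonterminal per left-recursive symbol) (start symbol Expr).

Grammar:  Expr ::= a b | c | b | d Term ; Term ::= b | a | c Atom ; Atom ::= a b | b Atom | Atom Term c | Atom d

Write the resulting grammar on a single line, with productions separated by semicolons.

Expr ::= a b | c | b | d Term; Term ::= b | a | c Atom; Atom ::= a b Atom1 | b Atom Atom1; Atom1 ::= Term c Atom1 | d Atom1 | ε

Left recursion appears on Atom.
For Atom: α = {Term c, d}, β = {a b, b Atom}. Rewrite as Atom → β Atom1 and Atom1 → α Atom1 | ε.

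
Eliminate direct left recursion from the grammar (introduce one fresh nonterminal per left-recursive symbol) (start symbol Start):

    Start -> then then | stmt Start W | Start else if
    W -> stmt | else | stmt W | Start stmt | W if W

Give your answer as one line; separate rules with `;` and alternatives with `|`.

Directly left-recursive nonterminals: Start, W.
For Start: α = {else if}, β = {then then, stmt Start W}. Rewrite as Start → β Start1 and Start1 → α Start1 | ε.
For W: α = {if W}, β = {stmt, else, stmt W, Start stmt}. Rewrite as W → β W1 and W1 → α W1 | ε.

Start -> then then Start1 | stmt Start W Start1; W -> stmt W1 | else W1 | stmt W W1 | Start stmt W1; Start1 -> else if Start1 | ε; W1 -> if W W1 | ε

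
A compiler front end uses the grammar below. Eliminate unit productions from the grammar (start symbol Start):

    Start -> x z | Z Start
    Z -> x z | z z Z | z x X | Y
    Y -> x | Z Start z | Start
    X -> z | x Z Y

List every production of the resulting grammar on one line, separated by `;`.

Start -> x z | Z Start; Z -> x z | z z Z | z x X | Z Start | x | Z Start z; Y -> x z | Z Start | x | Z Start z; X -> z | x Z Y

Unit pairs: Y ⇒* {Start}; Z ⇒* {Start, Y}.
Replace each nonterminal's rules with the union of the non-unit rules of every nonterminal it unit-derives.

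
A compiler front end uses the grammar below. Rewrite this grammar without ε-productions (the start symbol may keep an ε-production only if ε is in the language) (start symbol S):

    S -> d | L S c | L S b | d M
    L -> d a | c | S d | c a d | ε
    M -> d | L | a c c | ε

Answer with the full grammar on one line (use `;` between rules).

S -> d | L S c | S c | L S b | S b | d M; L -> d a | c | S d | c a d; M -> d | L | a c c

Nullable set = {L, M}.
ε ∉ L(G), so no ε-production is kept.
Add the nullable-subset variants: S → L S c gives L S c | S c. S → L S b gives L S b | S b.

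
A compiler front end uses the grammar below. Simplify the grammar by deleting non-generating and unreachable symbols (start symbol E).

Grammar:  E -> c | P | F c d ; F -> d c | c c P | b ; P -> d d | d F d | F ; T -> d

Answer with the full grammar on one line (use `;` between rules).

Generating nonterminals: {E, F, P, T}.
Reachable from E after that: {E, F, P}.
Removed useless symbols: {T} and every production mentioning them.

E -> c | P | F c d; F -> d c | c c P | b; P -> d d | d F d | F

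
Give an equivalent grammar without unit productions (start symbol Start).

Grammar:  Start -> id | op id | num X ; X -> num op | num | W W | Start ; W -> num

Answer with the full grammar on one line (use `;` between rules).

Start -> id | op id | num X; X -> id | op id | num X | num op | num | W W; W -> num

Unit pairs: X ⇒* {Start}.
Replace each nonterminal's rules with the union of the non-unit rules of every nonterminal it unit-derives.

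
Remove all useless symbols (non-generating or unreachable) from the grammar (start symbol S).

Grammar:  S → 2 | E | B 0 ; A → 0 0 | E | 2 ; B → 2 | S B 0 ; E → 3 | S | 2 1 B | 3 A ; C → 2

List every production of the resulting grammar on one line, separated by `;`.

Generating nonterminals: {A, B, C, E, S}.
Reachable from S after that: {A, B, E, S}.
Removed useless symbols: {C} and every production mentioning them.

S → 2 | E | B 0; A → 0 0 | E | 2; B → 2 | S B 0; E → 3 | S | 2 1 B | 3 A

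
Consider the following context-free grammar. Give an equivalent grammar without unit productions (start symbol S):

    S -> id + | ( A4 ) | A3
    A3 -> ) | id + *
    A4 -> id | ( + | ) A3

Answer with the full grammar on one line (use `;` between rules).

S -> id + | ( A4 ) | ) | id + *; A3 -> ) | id + *; A4 -> id | ( + | ) A3

Unit pairs: S ⇒* {A3}.
Replace each nonterminal's rules with the union of the non-unit rules of every nonterminal it unit-derives.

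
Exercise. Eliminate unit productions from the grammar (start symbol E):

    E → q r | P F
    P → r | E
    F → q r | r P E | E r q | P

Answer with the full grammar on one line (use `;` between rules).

E → q r | P F; P → q r | P F | r; F → q r | P F | r P E | E r q | r

Unit pairs: F ⇒* {E, P}; P ⇒* {E}.
Replace each nonterminal's rules with the union of the non-unit rules of every nonterminal it unit-derives.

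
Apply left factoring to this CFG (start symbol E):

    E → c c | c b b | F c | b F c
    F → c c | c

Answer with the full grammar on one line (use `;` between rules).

E has alternatives sharing prefix 'c': factor to E → c E' with E' → c | b b.
F has alternatives sharing prefix 'c': factor to F → c F' with F' → c | ε.

E → F c | b F c | c E'; F → c F'; E' → c | b b; F' → c | ε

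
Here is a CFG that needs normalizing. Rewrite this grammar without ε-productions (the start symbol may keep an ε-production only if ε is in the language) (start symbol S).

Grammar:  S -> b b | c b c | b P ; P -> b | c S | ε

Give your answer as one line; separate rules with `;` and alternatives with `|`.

S -> b b | c b c | b P | b; P -> b | c S

The nullable symbols are {P}.
ε ∉ L(G), so no ε-production is kept.
Expand every rule over subsets of its nullable positions: S → b P gives b P | b.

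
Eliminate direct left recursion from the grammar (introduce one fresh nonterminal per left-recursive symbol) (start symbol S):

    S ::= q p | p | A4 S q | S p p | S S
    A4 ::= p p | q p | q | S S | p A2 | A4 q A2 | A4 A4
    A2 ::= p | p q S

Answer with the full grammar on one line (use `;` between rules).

Directly left-recursive nonterminals: S, A4.
For S: α = {p p, S}, β = {q p, p, A4 S q}. Rewrite as S → β S' and S' → α S' | ε.
For A4: α = {q A2, A4}, β = {p p, q p, q, S S, p A2}. Rewrite as A4 → β A4' and A4' → α A4' | ε.

S ::= q p S' | p S' | A4 S q S'; A4 ::= p p A4' | q p A4' | q A4' | S S A4' | p A2 A4'; A2 ::= p | p q S; S' ::= p p S' | S S' | ε; A4' ::= q A2 A4' | A4 A4' | ε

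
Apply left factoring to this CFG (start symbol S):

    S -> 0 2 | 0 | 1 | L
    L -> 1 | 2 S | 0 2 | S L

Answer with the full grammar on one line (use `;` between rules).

S has alternatives sharing prefix '0': factor to S → 0 S' with S' → 2 | ε.

S -> 1 | L | 0 S'; L -> 1 | 2 S | 0 2 | S L; S' -> 2 | epsilon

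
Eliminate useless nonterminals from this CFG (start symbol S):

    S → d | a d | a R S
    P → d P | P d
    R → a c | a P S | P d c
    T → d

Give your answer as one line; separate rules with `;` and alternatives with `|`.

Generating nonterminals: {R, S, T}.
Reachable from S after that: {R, S}.
Removed useless symbols: {P, T} and every production mentioning them.

S → d | a d | a R S; R → a c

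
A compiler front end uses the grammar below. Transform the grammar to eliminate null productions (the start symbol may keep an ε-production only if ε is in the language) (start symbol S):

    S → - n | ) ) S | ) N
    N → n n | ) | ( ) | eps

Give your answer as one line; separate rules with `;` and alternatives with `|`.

The nullable symbols are {N}.
ε ∉ L(G), so no ε-production is kept.
Add the nullable-subset variants: S → ) N gives ) N | ).

S → - n | ) ) S | ) N | ); N → n n | ) | ( )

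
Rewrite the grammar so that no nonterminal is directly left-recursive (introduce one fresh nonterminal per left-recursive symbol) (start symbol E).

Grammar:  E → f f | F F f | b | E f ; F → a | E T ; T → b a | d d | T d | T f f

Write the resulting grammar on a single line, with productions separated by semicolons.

E → f f E' | F F f E' | b E'; F → a | E T; T → b a T' | d d T'; E' → f E' | ε; T' → d T' | f f T' | ε

E, T are directly left-recursive.
For E: α = {f}, β = {f f, F F f, b}. Rewrite as E → β E' and E' → α E' | ε.
For T: α = {d, f f}, β = {b a, d d}. Rewrite as T → β T' and T' → α T' | ε.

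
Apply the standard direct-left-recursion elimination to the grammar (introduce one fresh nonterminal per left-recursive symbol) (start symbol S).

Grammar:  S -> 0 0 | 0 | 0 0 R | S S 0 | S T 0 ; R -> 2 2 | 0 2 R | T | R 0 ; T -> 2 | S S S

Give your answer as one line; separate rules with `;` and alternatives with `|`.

S, R are directly left-recursive.
For S: α = {S 0, T 0}, β = {0 0, 0, 0 0 R}. Rewrite as S → β S' and S' → α S' | ε.
For R: α = {0}, β = {2 2, 0 2 R, T}. Rewrite as R → β R' and R' → α R' | ε.

S -> 0 0 S' | 0 S' | 0 0 R S'; R -> 2 2 R' | 0 2 R R' | T R'; T -> 2 | S S S; S' -> S 0 S' | T 0 S' | ε; R' -> 0 R' | ε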